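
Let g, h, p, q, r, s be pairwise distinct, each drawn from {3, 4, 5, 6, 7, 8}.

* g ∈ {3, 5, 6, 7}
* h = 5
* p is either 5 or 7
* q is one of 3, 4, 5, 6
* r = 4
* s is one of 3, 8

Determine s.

8

h has just one choice, so h = 5. Remove 5 from g, p, q.
p's domain is down to {7}, so p = 7. Remove 7 from g.
r's domain is down to {4}, so r = 4. So q can't be 4.
The 3 still-open variables together cover exactly {3, 6, 8} — 3 values for 3 variables — and 8 appears only in s's list, so s = 8.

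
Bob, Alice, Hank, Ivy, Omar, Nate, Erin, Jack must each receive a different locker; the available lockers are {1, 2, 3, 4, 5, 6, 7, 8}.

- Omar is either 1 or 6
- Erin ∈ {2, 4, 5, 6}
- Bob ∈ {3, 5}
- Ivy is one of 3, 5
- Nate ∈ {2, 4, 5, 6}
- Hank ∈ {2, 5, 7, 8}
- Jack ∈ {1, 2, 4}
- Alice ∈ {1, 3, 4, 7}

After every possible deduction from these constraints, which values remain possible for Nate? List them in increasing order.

2, 4, 6

The 8 variables draw from only 8 values {1, 2, 3, 4, 5, 6, 7, 8}, so each is used; only Hank can be 8, hence Hank = 8.
The 7 still-open variables together cover exactly {1, 2, 3, 4, 5, 6, 7} — 7 values for 7 variables — and 7 appears only in Alice's list, so Alice = 7.
Bob and Ivy share exactly the 2 values {3, 5}; by pigeonhole those values go to them, so strike 3, 5 from Nate, Erin.
No further eliminations apply; Nate can still be any of 2, 4, 6.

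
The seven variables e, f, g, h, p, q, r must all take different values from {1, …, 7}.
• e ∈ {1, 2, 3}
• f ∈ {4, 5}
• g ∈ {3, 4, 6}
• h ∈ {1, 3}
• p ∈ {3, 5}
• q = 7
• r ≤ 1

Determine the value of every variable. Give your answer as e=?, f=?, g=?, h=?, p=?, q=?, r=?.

q must be 7 (only option left).
That leaves r = 1. Strike 1 from e, h.
h's domain is down to {3}, so h = 3. Strike 3 from e, g, p.
p's domain is down to {5}, so p = 5. Eliminate 5 elsewhere: f.
e must be 2 (only option left).
f has just one choice, so f = 4. Strike 4 from g.
g has just one choice, so g = 6.

e=2, f=4, g=6, h=3, p=5, q=7, r=1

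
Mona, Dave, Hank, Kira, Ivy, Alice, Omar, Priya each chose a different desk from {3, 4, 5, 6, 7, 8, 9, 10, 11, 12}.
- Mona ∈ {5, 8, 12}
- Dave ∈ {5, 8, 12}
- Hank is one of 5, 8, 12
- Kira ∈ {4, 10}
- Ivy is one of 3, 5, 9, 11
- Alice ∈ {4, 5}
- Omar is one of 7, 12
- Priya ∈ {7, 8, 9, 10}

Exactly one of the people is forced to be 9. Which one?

The 3 variables Mona, Dave, Hank are confined to {5, 8, 12}, which locks those values in; drop them from Ivy, Alice, Omar, Priya.
Alice has just one choice, so Alice = 4. So Kira can't be 4.
Omar's domain is down to {7}, so Omar = 7. Remove 7 from Priya.
Kira's domain is down to {10}, so Kira = 10. So Priya can't be 10.
So 9 goes to Priya.

Priya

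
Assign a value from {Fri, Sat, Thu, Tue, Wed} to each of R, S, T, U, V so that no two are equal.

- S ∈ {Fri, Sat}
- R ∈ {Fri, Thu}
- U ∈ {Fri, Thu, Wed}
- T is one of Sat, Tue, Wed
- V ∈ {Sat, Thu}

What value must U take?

The 5 variables together cover exactly {Fri, Sat, Thu, Tue, Wed} — 5 values for 5 variables — and Tue appears only in T's list, so T = Tue.
Among the 4 still-open variables, Wed fits only U (and all 4 values in {Fri, Sat, Thu, Wed} must be used), so U = Wed.

Wed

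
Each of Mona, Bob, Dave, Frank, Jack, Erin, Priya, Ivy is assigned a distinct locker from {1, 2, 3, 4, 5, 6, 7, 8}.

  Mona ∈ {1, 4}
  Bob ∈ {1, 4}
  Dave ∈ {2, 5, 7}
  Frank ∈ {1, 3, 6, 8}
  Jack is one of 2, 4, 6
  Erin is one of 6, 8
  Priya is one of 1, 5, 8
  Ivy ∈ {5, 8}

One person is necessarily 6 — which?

Among the 8 variables, 3 fits only Frank (and all 8 values in {1, 2, 3, 4, 5, 6, 7, 8} must be used), so Frank = 3.
The 7 still-open variables draw from only 7 values {1, 2, 4, 5, 6, 7, 8}, so each is used; only Dave can be 7, hence Dave = 7.
The 6 still-open variables together cover exactly {1, 2, 4, 5, 6, 8} — 6 values for 6 variables — and 2 appears only in Jack's list, so Jack = 2.
The 5 still-open variables draw from only 5 values {1, 4, 5, 6, 8}, so each is used; only Erin can be 6, hence Erin = 6.

Erin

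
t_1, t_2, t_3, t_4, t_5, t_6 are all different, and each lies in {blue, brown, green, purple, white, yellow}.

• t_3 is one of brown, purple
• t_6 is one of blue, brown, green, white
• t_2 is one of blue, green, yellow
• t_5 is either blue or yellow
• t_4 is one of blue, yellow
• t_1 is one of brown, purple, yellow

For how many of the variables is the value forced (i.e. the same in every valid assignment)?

The 6 variables together cover exactly {blue, brown, green, purple, white, yellow} — 6 values for 6 variables — and white appears only in t_6's list, so t_6 = white.
The 5 still-open variables draw from only 5 values {blue, brown, green, purple, yellow}, so each is used; only t_2 can be green, hence t_2 = green.
t_4 and t_5 between them cover only {blue, yellow} — a naked pair. Remove those values from t_1.
Determined: t_2=green, t_6=white. The other variables each still have more than one consistent value. That makes 2.

2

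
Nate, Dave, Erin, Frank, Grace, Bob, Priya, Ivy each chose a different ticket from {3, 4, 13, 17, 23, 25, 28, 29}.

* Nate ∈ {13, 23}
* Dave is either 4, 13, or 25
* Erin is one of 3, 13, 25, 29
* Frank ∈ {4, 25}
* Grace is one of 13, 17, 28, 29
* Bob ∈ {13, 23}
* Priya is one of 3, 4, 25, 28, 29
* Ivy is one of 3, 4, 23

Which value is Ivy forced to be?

3

The 8 variables draw from only 8 values {3, 4, 13, 17, 23, 25, 28, 29}, so each is used; only Grace can be 17, hence Grace = 17.
Among the 7 still-open variables, 28 fits only Priya (and all 7 values in {3, 4, 13, 23, 25, 28, 29} must be used), so Priya = 28.
Among the 6 still-open variables, 29 fits only Erin (and all 6 values in {3, 4, 13, 23, 25, 29} must be used), so Erin = 29.
The 5 still-open variables draw from only 5 values {3, 4, 13, 23, 25}, so each is used; only Ivy can be 3, hence Ivy = 3.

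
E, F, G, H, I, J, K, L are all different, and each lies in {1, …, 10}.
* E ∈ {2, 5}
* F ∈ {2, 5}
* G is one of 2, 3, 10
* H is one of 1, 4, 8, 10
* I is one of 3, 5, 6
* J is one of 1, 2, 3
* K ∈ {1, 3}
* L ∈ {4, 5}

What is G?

The 8 variables draw from only 8 values {1, 2, 3, 4, 5, 6, 8, 10}, so each is used; only I can be 6, hence I = 6.
The 7 still-open variables together cover exactly {1, 2, 3, 4, 5, 8, 10} — 7 values for 7 variables — and 8 appears only in H's list, so H = 8.
The 6 still-open variables together cover exactly {1, 2, 3, 4, 5, 10} — 6 values for 6 variables — and 4 appears only in L's list, so L = 4.
Among the 5 still-open variables, 10 fits only G (and all 5 values in {1, 2, 3, 5, 10} must be used), so G = 10.

10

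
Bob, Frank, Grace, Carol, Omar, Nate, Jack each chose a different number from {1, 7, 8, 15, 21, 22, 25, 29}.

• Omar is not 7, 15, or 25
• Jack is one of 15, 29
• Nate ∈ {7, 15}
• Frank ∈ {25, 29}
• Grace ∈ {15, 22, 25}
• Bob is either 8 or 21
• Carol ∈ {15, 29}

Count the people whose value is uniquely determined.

3

The 2 variables Carol and Jack are confined to {15, 29}, which locks those values in; drop them from Frank, Grace, Omar, Nate.
Frank must be 25 (only option left). Eliminate 25 elsewhere: Grace.
That leaves Grace = 22. Strike 22 from Omar.
Nate has just one choice, so Nate = 7.
Determined: Frank=25, Grace=22, Nate=7. The other people each still have more than one consistent value. That makes 3.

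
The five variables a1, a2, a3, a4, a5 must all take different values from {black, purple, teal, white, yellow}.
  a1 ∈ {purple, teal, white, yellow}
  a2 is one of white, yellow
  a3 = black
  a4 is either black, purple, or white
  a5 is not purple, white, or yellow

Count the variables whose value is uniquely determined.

2

a3 has just one choice, so a3 = black. Eliminate black elsewhere: a4, a5.
That leaves a5 = teal. Strike teal from a1.
Determined: a3=black, a5=teal. The other variables each still have more than one consistent value. That makes 2.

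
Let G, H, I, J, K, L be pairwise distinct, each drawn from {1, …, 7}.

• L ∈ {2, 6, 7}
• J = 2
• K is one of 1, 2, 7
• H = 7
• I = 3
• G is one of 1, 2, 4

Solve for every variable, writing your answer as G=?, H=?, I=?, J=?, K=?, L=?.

H has just one choice, so H = 7. So K, L can't be 7.
I has just one choice, so I = 3.
J must be 2 (only option left). Remove 2 from G, K, L.
That leaves K = 1. Strike 1 from G.
L has just one choice, so L = 6.
G has just one choice, so G = 4.

G=4, H=7, I=3, J=2, K=1, L=6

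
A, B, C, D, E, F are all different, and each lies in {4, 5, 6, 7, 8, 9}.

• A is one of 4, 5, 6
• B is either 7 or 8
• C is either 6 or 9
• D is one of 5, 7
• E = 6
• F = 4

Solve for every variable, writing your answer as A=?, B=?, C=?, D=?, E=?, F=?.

A=5, B=8, C=9, D=7, E=6, F=4

E must be 6 (only option left). Eliminate 6 elsewhere: A, C.
That leaves F = 4. Remove 4 from A.
A must be 5 (only option left). Remove 5 from D.
C has just one choice, so C = 9.
D must be 7 (only option left). Remove 7 from B.
B's domain is down to {8}, so B = 8.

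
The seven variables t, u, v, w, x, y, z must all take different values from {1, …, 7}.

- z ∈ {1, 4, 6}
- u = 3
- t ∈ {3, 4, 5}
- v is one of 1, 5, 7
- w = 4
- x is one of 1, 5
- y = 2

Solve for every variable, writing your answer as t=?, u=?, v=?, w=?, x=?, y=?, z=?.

u has just one choice, so u = 3. So t can't be 3.
w's domain is down to {4}, so w = 4. Strike 4 from t, z.
y has just one choice, so y = 2.
t must be 5 (only option left). So v, x can't be 5.
x must be 1 (only option left). So v, z can't be 1.
That leaves z = 6.
v's domain is down to {7}, so v = 7.

t=5, u=3, v=7, w=4, x=1, y=2, z=6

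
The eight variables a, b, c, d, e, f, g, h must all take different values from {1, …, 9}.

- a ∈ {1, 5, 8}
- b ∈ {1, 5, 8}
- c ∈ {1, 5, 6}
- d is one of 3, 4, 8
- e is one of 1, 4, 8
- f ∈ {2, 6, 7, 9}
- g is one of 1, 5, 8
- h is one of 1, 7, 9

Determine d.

a, b, g between them cover only {1, 5, 8} — a naked triple. Remove those values from c, d, e, h.
That leaves c = 6. Strike 6 from f.
e has just one choice, so e = 4. Eliminate 4 elsewhere: d.
So d = 3.

3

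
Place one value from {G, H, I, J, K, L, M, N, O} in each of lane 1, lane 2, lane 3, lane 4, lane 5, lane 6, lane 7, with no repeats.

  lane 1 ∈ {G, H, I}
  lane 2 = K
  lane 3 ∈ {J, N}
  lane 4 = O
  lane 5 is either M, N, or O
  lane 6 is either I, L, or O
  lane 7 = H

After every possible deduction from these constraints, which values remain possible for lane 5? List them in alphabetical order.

M, N

lane 2 has just one choice, so lane 2 = K.
lane 4 must be O (only option left). Remove O from lane 5, lane 6.
lane 7's domain is down to {H}, so lane 7 = H. Strike H from lane 1.
No further eliminations apply; lane 5 can still be any of M, N.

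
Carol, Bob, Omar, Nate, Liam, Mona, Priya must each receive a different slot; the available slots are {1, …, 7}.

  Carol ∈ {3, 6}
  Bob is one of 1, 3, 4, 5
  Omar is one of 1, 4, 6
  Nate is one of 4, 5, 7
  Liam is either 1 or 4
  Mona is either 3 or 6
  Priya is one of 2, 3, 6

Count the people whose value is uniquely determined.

The 7 variables draw from only 7 values {1, 2, 3, 4, 5, 6, 7}, so each is used; only Priya can be 2, hence Priya = 2.
The 6 still-open variables draw from only 6 values {1, 3, 4, 5, 6, 7}, so each is used; only Nate can be 7, hence Nate = 7.
The 5 still-open variables draw from only 5 values {1, 3, 4, 5, 6}, so each is used; only Bob can be 5, hence Bob = 5.
The 2 variables Carol and Mona are confined to {3, 6}, which locks those values in; drop them from Omar.
Determined: Bob=5, Nate=7, Priya=2. The other people each still have more than one consistent value. That makes 3.

3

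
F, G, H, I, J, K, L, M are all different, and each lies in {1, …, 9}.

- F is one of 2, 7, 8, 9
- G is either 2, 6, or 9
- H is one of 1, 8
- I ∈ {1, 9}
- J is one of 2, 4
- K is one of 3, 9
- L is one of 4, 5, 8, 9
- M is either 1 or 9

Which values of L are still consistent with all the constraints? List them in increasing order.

The 2 variables I and M are confined to {1, 9}, which locks those values in; drop them from F, G, H, K, L.
H has just one choice, so H = 8. So F, L can't be 8.
K has just one choice, so K = 3.
No further eliminations apply; L can still be any of 4, 5.

4, 5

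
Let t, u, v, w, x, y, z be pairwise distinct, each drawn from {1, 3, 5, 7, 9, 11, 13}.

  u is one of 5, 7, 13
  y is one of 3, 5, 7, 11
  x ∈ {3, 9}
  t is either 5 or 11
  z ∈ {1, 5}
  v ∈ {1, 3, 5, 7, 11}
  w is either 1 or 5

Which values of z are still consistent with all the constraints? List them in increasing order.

1, 5

Among the 7 variables, 9 fits only x (and all 7 values in {1, 3, 5, 7, 9, 11, 13} must be used), so x = 9.
The 6 still-open variables together cover exactly {1, 3, 5, 7, 11, 13} — 6 values for 6 variables — and 13 appears only in u's list, so u = 13.
The 2 variables w and z are confined to {1, 5}, which locks those values in; drop them from t, v, y.
t must be 11 (only option left). So v, y can't be 11.
No further eliminations apply; z can still be any of 1, 5.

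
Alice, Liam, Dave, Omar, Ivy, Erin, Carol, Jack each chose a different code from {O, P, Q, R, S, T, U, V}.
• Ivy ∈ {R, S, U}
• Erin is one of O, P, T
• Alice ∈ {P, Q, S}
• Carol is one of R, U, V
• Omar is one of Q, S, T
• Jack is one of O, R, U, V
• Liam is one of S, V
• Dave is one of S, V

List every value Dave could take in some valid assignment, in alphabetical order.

S, V

Liam and Dave between them cover only {S, V} — a naked pair. Remove those values from Alice, Omar, Ivy, Carol, Jack.
The 2 variables Ivy and Carol are confined to {R, U}, which locks those values in; drop them from Jack.
Jack must be O (only option left). So Erin can't be O.
No further eliminations apply; Dave can still be any of S, V.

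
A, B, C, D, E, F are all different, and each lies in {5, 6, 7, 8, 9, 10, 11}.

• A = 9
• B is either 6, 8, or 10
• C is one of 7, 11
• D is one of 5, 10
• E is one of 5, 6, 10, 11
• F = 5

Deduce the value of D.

A has just one choice, so A = 9.
F's domain is down to {5}, so F = 5. So D, E can't be 5.
So D = 10.

10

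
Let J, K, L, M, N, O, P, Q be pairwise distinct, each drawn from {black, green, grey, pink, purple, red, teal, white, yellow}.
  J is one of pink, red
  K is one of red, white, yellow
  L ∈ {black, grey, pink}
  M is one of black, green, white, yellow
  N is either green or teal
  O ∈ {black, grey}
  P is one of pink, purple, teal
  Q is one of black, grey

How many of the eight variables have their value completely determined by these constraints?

The 2 variables O and Q are confined to {black, grey}, which locks those values in; drop them from L, M.
That leaves L = pink. Remove pink from J, P.
That leaves J = red. Remove red from K.
Determined: J=red, L=pink. The other variables each still have more than one consistent value. That makes 2.

2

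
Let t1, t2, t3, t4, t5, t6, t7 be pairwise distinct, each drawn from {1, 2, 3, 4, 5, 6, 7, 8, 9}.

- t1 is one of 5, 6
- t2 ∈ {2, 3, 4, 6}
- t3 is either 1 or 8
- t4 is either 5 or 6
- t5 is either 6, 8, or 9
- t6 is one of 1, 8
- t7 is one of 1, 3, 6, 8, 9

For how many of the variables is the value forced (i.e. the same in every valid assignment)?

2

t1 and t4 share exactly the 2 values {5, 6}; by pigeonhole those values go to them, so strike 5, 6 from t2, t5, t7.
t3 and t6 share exactly the 2 values {1, 8}; by pigeonhole those values go to them, so strike 1, 8 from t5, t7.
That leaves t5 = 9. Remove 9 from t7.
That leaves t7 = 3. Strike 3 from t2.
Determined: t5=9, t7=3. The other variables each still have more than one consistent value. That makes 2.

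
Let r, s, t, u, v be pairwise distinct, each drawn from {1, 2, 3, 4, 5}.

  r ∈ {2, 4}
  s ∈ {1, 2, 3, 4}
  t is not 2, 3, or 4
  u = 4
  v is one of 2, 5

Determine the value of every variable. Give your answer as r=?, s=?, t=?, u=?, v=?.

r=2, s=3, t=1, u=4, v=5

u must be 4 (only option left). So r, s can't be 4.
r has just one choice, so r = 2. Eliminate 2 elsewhere: s, v.
v's domain is down to {5}, so v = 5. Eliminate 5 elsewhere: t.
t's domain is down to {1}, so t = 1. So s can't be 1.
s's domain is down to {3}, so s = 3.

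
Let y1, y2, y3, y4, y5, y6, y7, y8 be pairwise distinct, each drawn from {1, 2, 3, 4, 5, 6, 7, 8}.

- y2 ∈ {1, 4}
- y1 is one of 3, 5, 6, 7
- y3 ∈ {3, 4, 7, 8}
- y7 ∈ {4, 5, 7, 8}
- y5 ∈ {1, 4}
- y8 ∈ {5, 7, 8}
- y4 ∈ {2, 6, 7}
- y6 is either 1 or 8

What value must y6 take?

Among the 8 variables, 2 fits only y4 (and all 8 values in {1, 2, 3, 4, 5, 6, 7, 8} must be used), so y4 = 2.
Among the 7 still-open variables, 6 fits only y1 (and all 7 values in {1, 3, 4, 5, 6, 7, 8} must be used), so y1 = 6.
The 6 still-open variables draw from only 6 values {1, 3, 4, 5, 7, 8}, so each is used; only y3 can be 3, hence y3 = 3.
The 2 variables y2 and y5 are confined to {1, 4}, which locks those values in; drop them from y6, y7.
So y6 = 8.

8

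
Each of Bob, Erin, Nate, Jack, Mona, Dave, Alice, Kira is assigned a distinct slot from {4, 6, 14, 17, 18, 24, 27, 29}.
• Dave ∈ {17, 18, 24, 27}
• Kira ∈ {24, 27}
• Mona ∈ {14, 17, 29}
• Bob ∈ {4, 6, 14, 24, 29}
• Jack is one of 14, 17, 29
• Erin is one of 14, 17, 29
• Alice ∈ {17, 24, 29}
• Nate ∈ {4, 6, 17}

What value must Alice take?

24

The 8 variables together cover exactly {4, 6, 14, 17, 18, 24, 27, 29} — 8 values for 8 variables — and 18 appears only in Dave's list, so Dave = 18.
The 7 still-open variables together cover exactly {4, 6, 14, 17, 24, 27, 29} — 7 values for 7 variables — and 27 appears only in Kira's list, so Kira = 27.
Erin, Jack, Mona between them cover only {14, 17, 29} — a naked triple. Remove those values from Bob, Nate, Alice.
So Alice = 24.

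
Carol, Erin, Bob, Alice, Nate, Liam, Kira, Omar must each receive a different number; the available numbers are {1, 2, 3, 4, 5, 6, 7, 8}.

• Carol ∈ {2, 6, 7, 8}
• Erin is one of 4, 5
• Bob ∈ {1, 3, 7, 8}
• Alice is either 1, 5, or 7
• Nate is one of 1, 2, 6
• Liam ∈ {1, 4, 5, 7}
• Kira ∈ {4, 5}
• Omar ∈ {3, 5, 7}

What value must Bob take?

Erin and Kira share exactly the 2 values {4, 5}; by pigeonhole those values go to them, so strike 4, 5 from Alice, Liam, Omar.
The 2 variables Alice and Liam are confined to {1, 7}, which locks those values in; drop them from Carol, Bob, Nate, Omar.
Omar has just one choice, so Omar = 3. Strike 3 from Bob.
So Bob = 8.

8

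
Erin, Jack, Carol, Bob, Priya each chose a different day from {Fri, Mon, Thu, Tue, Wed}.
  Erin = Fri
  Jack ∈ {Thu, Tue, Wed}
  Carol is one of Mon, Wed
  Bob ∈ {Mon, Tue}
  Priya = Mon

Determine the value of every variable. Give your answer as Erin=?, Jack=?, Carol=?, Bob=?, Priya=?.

Erin's domain is down to {Fri}, so Erin = Fri.
Priya's domain is down to {Mon}, so Priya = Mon. Eliminate Mon elsewhere: Carol, Bob.
That leaves Carol = Wed. Eliminate Wed elsewhere: Jack.
Bob's domain is down to {Tue}, so Bob = Tue. Remove Tue from Jack.
That leaves Jack = Thu.

Erin=Fri, Jack=Thu, Carol=Wed, Bob=Tue, Priya=Mon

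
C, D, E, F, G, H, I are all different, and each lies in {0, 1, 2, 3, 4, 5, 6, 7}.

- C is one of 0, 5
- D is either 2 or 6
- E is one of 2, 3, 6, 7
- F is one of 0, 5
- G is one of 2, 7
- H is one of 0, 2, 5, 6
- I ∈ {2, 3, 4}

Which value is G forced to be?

7

The 7 variables draw from only 7 values {0, 2, 3, 4, 5, 6, 7}, so each is used; only I can be 4, hence I = 4.
The 6 still-open variables together cover exactly {0, 2, 3, 5, 6, 7} — 6 values for 6 variables — and 3 appears only in E's list, so E = 3.
The 5 still-open variables together cover exactly {0, 2, 5, 6, 7} — 5 values for 5 variables — and 7 appears only in G's list, so G = 7.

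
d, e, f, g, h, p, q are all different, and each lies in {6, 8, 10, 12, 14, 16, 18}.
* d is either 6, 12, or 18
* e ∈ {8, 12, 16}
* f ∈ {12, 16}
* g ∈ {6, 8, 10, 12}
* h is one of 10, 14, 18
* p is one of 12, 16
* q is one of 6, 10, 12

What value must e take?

The 7 variables together cover exactly {6, 8, 10, 12, 14, 16, 18} — 7 values for 7 variables — and 14 appears only in h's list, so h = 14.
The 6 still-open variables together cover exactly {6, 8, 10, 12, 16, 18} — 6 values for 6 variables — and 18 appears only in d's list, so d = 18.
f and p between them cover only {12, 16} — a naked pair. Remove those values from e, g, q.
So e = 8.

8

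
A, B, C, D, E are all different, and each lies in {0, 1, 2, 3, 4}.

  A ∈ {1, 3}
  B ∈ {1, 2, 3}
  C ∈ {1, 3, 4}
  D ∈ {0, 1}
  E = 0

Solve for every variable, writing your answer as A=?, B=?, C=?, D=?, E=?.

A=3, B=2, C=4, D=1, E=0

E's domain is down to {0}, so E = 0. Strike 0 from D.
D must be 1 (only option left). Remove 1 from A, B, C.
A has just one choice, so A = 3. Eliminate 3 elsewhere: B, C.
B's domain is down to {2}, so B = 2.
C's domain is down to {4}, so C = 4.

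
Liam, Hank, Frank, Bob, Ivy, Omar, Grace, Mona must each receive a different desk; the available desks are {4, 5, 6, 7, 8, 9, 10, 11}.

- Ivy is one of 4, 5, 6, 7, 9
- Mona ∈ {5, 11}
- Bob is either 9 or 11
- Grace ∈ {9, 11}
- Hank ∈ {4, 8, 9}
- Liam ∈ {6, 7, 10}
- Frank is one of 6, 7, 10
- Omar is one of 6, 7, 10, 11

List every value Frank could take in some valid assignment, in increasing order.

The 8 variables together cover exactly {4, 5, 6, 7, 8, 9, 10, 11} — 8 values for 8 variables — and 8 appears only in Hank's list, so Hank = 8.
The 7 still-open variables together cover exactly {4, 5, 6, 7, 9, 10, 11} — 7 values for 7 variables — and 4 appears only in Ivy's list, so Ivy = 4.
The 6 still-open variables together cover exactly {5, 6, 7, 9, 10, 11} — 6 values for 6 variables — and 5 appears only in Mona's list, so Mona = 5.
Bob and Grace between them cover only {9, 11} — a naked pair. Remove those values from Omar.
No further eliminations apply; Frank can still be any of 6, 7, 10.

6, 7, 10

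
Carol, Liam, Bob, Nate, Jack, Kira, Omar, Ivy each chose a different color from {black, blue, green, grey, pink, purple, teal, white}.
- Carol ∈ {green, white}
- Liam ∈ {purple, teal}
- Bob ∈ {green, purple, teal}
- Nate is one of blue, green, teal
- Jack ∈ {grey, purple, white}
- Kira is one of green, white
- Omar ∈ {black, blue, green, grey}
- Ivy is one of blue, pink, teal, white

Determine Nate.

blue

The 8 variables together cover exactly {black, blue, green, grey, pink, purple, teal, white} — 8 values for 8 variables — and black appears only in Omar's list, so Omar = black.
The 7 still-open variables together cover exactly {blue, green, grey, pink, purple, teal, white} — 7 values for 7 variables — and grey appears only in Jack's list, so Jack = grey.
The 6 still-open variables draw from only 6 values {blue, green, pink, purple, teal, white}, so each is used; only Ivy can be pink, hence Ivy = pink.
The 5 still-open variables together cover exactly {blue, green, purple, teal, white} — 5 values for 5 variables — and blue appears only in Nate's list, so Nate = blue.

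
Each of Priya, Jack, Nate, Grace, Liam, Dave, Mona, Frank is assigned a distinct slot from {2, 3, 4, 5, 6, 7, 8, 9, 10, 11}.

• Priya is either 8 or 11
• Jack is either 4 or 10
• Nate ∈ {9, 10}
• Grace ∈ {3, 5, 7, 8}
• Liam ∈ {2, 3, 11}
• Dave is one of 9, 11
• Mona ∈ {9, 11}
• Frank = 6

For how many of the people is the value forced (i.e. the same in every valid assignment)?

Frank has just one choice, so Frank = 6.
Dave and Mona between them cover only {9, 11} — a naked pair. Remove those values from Priya, Nate, Liam.
Priya has just one choice, so Priya = 8. Eliminate 8 elsewhere: Grace.
Nate has just one choice, so Nate = 10. Strike 10 from Jack.
That leaves Jack = 4.
Determined: Priya=8, Jack=4, Nate=10, Frank=6. The other people each still have more than one consistent value. That makes 4.

4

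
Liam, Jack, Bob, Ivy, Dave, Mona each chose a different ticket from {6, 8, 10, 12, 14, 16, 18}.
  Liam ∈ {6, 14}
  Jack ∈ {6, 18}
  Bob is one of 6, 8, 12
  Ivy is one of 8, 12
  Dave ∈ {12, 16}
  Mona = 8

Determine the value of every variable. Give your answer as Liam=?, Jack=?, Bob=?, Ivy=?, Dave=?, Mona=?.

Mona must be 8 (only option left). So Bob, Ivy can't be 8.
Ivy's domain is down to {12}, so Ivy = 12. Strike 12 from Bob, Dave.
Dave must be 16 (only option left).
Bob must be 6 (only option left). So Liam, Jack can't be 6.
That leaves Liam = 14.
That leaves Jack = 18.

Liam=14, Jack=18, Bob=6, Ivy=12, Dave=16, Mona=8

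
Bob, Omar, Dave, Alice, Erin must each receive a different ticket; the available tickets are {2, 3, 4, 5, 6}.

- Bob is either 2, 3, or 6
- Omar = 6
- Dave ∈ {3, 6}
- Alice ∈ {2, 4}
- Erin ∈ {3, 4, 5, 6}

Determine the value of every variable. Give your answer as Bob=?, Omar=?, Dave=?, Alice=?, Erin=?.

Bob=2, Omar=6, Dave=3, Alice=4, Erin=5

Omar's domain is down to {6}, so Omar = 6. So Bob, Dave, Erin can't be 6.
Dave must be 3 (only option left). Eliminate 3 elsewhere: Bob, Erin.
Bob must be 2 (only option left). Remove 2 from Alice.
That leaves Alice = 4. Strike 4 from Erin.
Erin must be 5 (only option left).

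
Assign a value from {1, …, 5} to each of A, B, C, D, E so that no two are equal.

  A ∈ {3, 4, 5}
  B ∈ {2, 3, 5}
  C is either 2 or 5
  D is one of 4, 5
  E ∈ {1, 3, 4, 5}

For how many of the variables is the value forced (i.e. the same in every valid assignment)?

The 5 variables draw from only 5 values {1, 2, 3, 4, 5}, so each is used; only E can be 1, hence E = 1.
Determined: E=1. The other variables each still have more than one consistent value. That makes 1.

1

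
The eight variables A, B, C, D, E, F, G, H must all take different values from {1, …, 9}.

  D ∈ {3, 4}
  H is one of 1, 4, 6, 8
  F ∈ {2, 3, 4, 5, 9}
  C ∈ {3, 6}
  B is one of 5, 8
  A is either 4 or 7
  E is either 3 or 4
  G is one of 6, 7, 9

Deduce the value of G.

D and E between them cover only {3, 4} — a naked pair. Remove those values from A, C, F, H.
A has just one choice, so A = 7. Eliminate 7 elsewhere: G.
C's domain is down to {6}, so C = 6. Strike 6 from G, H.
So G = 9.

9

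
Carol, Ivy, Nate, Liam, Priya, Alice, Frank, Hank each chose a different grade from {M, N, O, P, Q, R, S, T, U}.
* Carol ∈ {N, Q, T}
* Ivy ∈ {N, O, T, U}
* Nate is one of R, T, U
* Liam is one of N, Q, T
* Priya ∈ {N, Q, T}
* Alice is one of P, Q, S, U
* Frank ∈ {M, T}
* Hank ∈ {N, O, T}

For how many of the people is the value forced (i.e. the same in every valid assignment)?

The 3 variables Carol, Liam, Priya are confined to {N, Q, T}, which locks those values in; drop them from Ivy, Nate, Alice, Frank, Hank.
That leaves Frank = M.
Hank has just one choice, so Hank = O. Eliminate O elsewhere: Ivy.
Ivy's domain is down to {U}, so Ivy = U. Eliminate U elsewhere: Nate, Alice.
Nate's domain is down to {R}, so Nate = R.
Determined: Ivy=U, Nate=R, Frank=M, Hank=O. The other people each still have more than one consistent value. That makes 4.

4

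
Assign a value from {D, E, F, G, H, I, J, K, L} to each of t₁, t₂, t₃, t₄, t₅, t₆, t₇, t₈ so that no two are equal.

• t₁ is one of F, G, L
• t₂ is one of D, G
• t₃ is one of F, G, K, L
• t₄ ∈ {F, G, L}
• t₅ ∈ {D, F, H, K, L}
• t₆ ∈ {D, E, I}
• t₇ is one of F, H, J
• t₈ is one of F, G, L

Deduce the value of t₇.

t₁, t₄, t₈ share exactly the 3 values {F, G, L}; by pigeonhole those values go to them, so strike F, G, L from t₂, t₃, t₅, t₇.
t₂ must be D (only option left). Strike D from t₅, t₆.
t₃ has just one choice, so t₃ = K. Eliminate K elsewhere: t₅.
t₅'s domain is down to {H}, so t₅ = H. So t₇ can't be H.
So t₇ = J.

J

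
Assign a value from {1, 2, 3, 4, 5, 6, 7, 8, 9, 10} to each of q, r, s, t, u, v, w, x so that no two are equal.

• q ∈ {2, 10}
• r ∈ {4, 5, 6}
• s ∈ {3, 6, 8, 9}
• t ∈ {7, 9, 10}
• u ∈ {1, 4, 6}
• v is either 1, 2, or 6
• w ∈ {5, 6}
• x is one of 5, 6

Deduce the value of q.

The 2 variables w and x are confined to {5, 6}, which locks those values in; drop them from r, s, u, v.
That leaves r = 4. So u can't be 4.
u's domain is down to {1}, so u = 1. Strike 1 from v.
v has just one choice, so v = 2. Eliminate 2 elsewhere: q.
So q = 10.

10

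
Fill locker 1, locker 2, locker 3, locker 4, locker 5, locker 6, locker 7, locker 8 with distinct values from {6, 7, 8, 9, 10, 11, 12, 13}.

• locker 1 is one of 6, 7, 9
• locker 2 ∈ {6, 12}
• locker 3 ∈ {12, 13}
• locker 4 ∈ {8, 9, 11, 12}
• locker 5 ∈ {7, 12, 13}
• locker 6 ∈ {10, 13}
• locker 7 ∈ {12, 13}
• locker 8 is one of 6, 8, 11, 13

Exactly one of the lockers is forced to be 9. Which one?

locker 1

The 8 variables together cover exactly {6, 7, 8, 9, 10, 11, 12, 13} — 8 values for 8 variables — and 10 appears only in locker 6's list, so locker 6 = 10.
The 2 variables locker 3 and locker 7 are confined to {12, 13}, which locks those values in; drop them from locker 2, locker 4, locker 5, locker 8.
locker 2 must be 6 (only option left). Remove 6 from locker 1, locker 8.
locker 5's domain is down to {7}, so locker 5 = 7. Strike 7 from locker 1.
So 9 goes to locker 1.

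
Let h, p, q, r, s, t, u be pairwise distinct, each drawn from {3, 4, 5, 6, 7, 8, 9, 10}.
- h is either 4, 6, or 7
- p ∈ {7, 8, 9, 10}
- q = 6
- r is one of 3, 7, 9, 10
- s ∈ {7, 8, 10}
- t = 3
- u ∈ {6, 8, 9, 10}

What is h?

q's domain is down to {6}, so q = 6. Strike 6 from h, u.
t has just one choice, so t = 3. Strike 3 from r.
Among the 5 still-open variables, 4 fits only h (and all 5 values in {4, 7, 8, 9, 10} must be used), so h = 4.

4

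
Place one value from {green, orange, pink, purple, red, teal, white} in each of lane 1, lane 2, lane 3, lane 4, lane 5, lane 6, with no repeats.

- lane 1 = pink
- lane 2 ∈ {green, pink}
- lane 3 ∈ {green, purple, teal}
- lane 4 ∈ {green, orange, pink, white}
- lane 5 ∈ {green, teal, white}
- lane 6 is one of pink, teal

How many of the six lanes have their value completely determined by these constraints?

lane 1 must be pink (only option left). Eliminate pink elsewhere: lane 2, lane 4, lane 6.
lane 2 must be green (only option left). So lane 3, lane 4, lane 5 can't be green.
lane 6 must be teal (only option left). Eliminate teal elsewhere: lane 3, lane 5.
lane 3's domain is down to {purple}, so lane 3 = purple.
That leaves lane 5 = white. Remove white from lane 4.
lane 4's domain is down to {orange}, so lane 4 = orange.
Every lane is fixed: lane 1=pink, lane 2=green, lane 3=purple, lane 4=orange, lane 5=white, lane 6=teal. That makes 6.

6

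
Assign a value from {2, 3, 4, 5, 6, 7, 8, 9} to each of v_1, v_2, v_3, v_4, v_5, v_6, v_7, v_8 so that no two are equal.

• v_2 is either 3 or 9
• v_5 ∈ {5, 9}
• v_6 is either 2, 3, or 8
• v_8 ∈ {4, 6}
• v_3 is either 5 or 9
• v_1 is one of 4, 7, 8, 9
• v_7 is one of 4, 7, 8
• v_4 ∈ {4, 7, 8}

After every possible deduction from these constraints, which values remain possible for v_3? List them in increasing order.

Among the 8 variables, 2 fits only v_6 (and all 8 values in {2, 3, 4, 5, 6, 7, 8, 9} must be used), so v_6 = 2.
The 7 still-open variables together cover exactly {3, 4, 5, 6, 7, 8, 9} — 7 values for 7 variables — and 3 appears only in v_2's list, so v_2 = 3.
The 6 still-open variables draw from only 6 values {4, 5, 6, 7, 8, 9}, so each is used; only v_8 can be 6, hence v_8 = 6.
The 2 variables v_3 and v_5 are confined to {5, 9}, which locks those values in; drop them from v_1.
No further eliminations apply; v_3 can still be any of 5, 9.

5, 9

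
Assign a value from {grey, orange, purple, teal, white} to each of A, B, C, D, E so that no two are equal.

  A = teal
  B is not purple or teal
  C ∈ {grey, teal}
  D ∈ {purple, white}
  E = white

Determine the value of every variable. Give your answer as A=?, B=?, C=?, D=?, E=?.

A=teal, B=orange, C=grey, D=purple, E=white

A's domain is down to {teal}, so A = teal. Remove teal from C.
C has just one choice, so C = grey. Strike grey from B.
E must be white (only option left). So B, D can't be white.
B's domain is down to {orange}, so B = orange.
D has just one choice, so D = purple.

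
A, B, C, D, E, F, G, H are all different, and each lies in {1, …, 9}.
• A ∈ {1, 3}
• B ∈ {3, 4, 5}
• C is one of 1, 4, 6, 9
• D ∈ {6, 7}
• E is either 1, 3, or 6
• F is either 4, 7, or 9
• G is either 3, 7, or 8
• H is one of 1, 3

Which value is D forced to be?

Among the 8 variables, 5 fits only B (and all 8 values in {1, 3, 4, 5, 6, 7, 8, 9} must be used), so B = 5.
The 7 still-open variables together cover exactly {1, 3, 4, 6, 7, 8, 9} — 7 values for 7 variables — and 8 appears only in G's list, so G = 8.
A and H share exactly the 2 values {1, 3}; by pigeonhole those values go to them, so strike 1, 3 from C, E.
E's domain is down to {6}, so E = 6. Strike 6 from C, D.
So D = 7.

7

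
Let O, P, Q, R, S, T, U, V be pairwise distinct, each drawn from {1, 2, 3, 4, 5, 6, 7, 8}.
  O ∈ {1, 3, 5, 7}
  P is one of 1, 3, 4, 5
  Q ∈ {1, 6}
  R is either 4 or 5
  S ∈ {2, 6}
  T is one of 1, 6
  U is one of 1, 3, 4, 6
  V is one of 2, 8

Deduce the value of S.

The 8 variables draw from only 8 values {1, 2, 3, 4, 5, 6, 7, 8}, so each is used; only O can be 7, hence O = 7.
Among the 7 still-open variables, 8 fits only V (and all 7 values in {1, 2, 3, 4, 5, 6, 8} must be used), so V = 8.
The 6 still-open variables draw from only 6 values {1, 2, 3, 4, 5, 6}, so each is used; only S can be 2, hence S = 2.

2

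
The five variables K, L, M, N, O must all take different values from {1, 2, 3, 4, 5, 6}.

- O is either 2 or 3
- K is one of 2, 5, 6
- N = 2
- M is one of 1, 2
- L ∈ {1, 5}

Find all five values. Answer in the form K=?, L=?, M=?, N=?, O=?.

N must be 2 (only option left). Remove 2 from K, M, O.
O must be 3 (only option left).
M has just one choice, so M = 1. So L can't be 1.
L has just one choice, so L = 5. So K can't be 5.
K has just one choice, so K = 6.

K=6, L=5, M=1, N=2, O=3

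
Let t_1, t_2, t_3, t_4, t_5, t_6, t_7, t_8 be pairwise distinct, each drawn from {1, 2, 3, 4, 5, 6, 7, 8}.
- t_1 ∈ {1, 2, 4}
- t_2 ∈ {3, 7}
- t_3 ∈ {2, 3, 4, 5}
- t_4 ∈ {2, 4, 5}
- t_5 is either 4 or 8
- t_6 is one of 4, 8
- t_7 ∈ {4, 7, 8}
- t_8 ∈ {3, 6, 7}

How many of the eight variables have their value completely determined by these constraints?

The 8 variables together cover exactly {1, 2, 3, 4, 5, 6, 7, 8} — 8 values for 8 variables — and 1 appears only in t_1's list, so t_1 = 1.
The 7 still-open variables together cover exactly {2, 3, 4, 5, 6, 7, 8} — 7 values for 7 variables — and 6 appears only in t_8's list, so t_8 = 6.
The 2 variables t_5 and t_6 are confined to {4, 8}, which locks those values in; drop them from t_3, t_4, t_7.
t_7 has just one choice, so t_7 = 7. Strike 7 from t_2.
t_2 must be 3 (only option left). Strike 3 from t_3.
Determined: t_1=1, t_2=3, t_7=7, t_8=6. The other variables each still have more than one consistent value. That makes 4.

4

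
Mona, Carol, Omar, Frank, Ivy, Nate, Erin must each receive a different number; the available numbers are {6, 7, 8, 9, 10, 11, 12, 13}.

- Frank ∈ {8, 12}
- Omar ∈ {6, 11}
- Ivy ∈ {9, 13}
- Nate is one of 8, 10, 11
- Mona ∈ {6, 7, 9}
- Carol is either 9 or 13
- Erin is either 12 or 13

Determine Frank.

8

Carol and Ivy between them cover only {9, 13} — a naked pair. Remove those values from Mona, Erin.
Erin's domain is down to {12}, so Erin = 12. Remove 12 from Frank.
So Frank = 8.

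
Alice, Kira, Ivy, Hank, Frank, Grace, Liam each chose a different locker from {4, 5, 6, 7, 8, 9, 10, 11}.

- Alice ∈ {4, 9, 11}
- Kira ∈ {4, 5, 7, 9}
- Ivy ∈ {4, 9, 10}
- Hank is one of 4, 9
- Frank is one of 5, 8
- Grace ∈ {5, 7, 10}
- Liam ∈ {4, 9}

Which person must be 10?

The 7 variables draw from only 7 values {4, 5, 7, 8, 9, 10, 11}, so each is used; only Frank can be 8, hence Frank = 8.
The 6 still-open variables together cover exactly {4, 5, 7, 9, 10, 11} — 6 values for 6 variables — and 11 appears only in Alice's list, so Alice = 11.
The 2 variables Hank and Liam are confined to {4, 9}, which locks those values in; drop them from Kira, Ivy.
So 10 goes to Ivy.

Ivy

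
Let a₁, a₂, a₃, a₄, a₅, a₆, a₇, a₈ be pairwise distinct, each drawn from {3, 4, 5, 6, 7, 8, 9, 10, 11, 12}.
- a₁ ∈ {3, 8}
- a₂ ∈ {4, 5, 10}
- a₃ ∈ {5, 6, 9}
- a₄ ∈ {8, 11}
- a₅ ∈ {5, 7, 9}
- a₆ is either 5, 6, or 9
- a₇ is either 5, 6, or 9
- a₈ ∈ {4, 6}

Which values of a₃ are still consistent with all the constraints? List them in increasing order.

5, 6, 9

The 3 variables a₃, a₆, a₇ are confined to {5, 6, 9}, which locks those values in; drop them from a₂, a₅, a₈.
That leaves a₅ = 7.
a₈'s domain is down to {4}, so a₈ = 4. Strike 4 from a₂.
a₂ must be 10 (only option left).
No further eliminations apply; a₃ can still be any of 5, 6, 9.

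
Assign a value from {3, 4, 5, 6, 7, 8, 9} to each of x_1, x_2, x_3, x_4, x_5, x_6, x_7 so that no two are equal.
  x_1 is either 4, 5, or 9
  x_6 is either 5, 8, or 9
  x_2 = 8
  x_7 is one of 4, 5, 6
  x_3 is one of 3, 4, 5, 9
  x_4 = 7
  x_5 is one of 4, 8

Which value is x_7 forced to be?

x_2 has just one choice, so x_2 = 8. Eliminate 8 elsewhere: x_5, x_6.
x_4's domain is down to {7}, so x_4 = 7.
x_5 must be 4 (only option left). Remove 4 from x_1, x_3, x_7.
Among the 4 still-open variables, 3 fits only x_3 (and all 4 values in {3, 5, 6, 9} must be used), so x_3 = 3.
Among the 3 still-open variables, 6 fits only x_7 (and all 3 values in {5, 6, 9} must be used), so x_7 = 6.

6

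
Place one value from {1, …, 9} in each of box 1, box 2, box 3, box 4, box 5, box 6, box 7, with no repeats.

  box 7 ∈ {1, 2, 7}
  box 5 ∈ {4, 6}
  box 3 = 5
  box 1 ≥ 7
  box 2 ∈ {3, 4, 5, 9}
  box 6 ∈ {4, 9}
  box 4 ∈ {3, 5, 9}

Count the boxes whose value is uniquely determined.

box 3's domain is down to {5}, so box 3 = 5. Strike 5 from box 2, box 4.
The 3 variables box 2, box 4, box 6 are confined to {3, 4, 9}, which locks those values in; drop them from box 1, box 5.
box 5's domain is down to {6}, so box 5 = 6.
Determined: box 3=5, box 5=6. The other boxes each still have more than one consistent value. That makes 2.

2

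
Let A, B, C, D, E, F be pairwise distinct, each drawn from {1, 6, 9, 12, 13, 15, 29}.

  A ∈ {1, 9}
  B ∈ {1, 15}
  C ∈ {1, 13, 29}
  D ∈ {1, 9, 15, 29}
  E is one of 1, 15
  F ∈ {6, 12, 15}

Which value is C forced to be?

13

The 2 variables B and E are confined to {1, 15}, which locks those values in; drop them from A, C, D, F.
A must be 9 (only option left). Eliminate 9 elsewhere: D.
D has just one choice, so D = 29. Eliminate 29 elsewhere: C.
So C = 13.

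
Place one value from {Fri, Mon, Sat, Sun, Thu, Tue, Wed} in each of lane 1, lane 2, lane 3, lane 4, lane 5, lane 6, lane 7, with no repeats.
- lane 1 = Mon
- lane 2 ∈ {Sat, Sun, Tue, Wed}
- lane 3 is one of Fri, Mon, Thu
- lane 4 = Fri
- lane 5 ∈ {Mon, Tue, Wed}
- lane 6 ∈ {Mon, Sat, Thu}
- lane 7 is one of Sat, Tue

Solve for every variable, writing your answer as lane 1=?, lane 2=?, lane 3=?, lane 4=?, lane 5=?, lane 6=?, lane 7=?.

lane 1=Mon, lane 2=Sun, lane 3=Thu, lane 4=Fri, lane 5=Wed, lane 6=Sat, lane 7=Tue

lane 1's domain is down to {Mon}, so lane 1 = Mon. So lane 3, lane 5, lane 6 can't be Mon.
lane 4's domain is down to {Fri}, so lane 4 = Fri. Eliminate Fri elsewhere: lane 3.
lane 3's domain is down to {Thu}, so lane 3 = Thu. Strike Thu from lane 6.
lane 6's domain is down to {Sat}, so lane 6 = Sat. Eliminate Sat elsewhere: lane 2, lane 7.
lane 7 must be Tue (only option left). So lane 2, lane 5 can't be Tue.
lane 5 must be Wed (only option left). Remove Wed from lane 2.
lane 2's domain is down to {Sun}, so lane 2 = Sun.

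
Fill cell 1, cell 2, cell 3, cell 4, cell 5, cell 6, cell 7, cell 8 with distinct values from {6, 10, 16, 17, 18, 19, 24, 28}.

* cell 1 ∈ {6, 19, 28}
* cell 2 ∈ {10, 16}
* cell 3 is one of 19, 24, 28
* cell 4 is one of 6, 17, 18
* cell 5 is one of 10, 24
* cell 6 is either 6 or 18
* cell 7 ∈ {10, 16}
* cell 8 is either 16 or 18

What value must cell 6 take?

The 8 variables draw from only 8 values {6, 10, 16, 17, 18, 19, 24, 28}, so each is used; only cell 4 can be 17, hence cell 4 = 17.
cell 2 and cell 7 between them cover only {10, 16} — a naked pair. Remove those values from cell 5, cell 8.
cell 5 must be 24 (only option left). Remove 24 from cell 3.
That leaves cell 8 = 18. Eliminate 18 elsewhere: cell 6.
So cell 6 = 6.

6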